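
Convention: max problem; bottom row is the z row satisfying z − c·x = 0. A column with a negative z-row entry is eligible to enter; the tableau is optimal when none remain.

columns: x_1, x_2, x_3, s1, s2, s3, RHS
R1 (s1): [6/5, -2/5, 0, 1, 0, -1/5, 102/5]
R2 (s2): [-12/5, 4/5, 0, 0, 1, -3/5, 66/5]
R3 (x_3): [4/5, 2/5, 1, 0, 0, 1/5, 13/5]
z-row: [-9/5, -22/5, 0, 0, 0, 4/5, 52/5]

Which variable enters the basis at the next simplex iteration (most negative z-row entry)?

Negative z-row entries: x_1: -9/5, x_2: -22/5.
The most negative is -22/5 in column x_2, so x_2 enters.

x_2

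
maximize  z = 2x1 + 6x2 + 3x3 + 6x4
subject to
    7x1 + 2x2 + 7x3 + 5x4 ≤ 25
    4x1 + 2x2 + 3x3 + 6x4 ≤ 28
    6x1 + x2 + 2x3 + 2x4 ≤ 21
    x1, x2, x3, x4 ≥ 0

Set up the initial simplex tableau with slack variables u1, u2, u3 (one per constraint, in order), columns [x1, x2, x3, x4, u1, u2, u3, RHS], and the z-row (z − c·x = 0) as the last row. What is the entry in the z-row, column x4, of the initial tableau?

-6

The z-row carries the negated objective coefficients: the x4 entry is -6.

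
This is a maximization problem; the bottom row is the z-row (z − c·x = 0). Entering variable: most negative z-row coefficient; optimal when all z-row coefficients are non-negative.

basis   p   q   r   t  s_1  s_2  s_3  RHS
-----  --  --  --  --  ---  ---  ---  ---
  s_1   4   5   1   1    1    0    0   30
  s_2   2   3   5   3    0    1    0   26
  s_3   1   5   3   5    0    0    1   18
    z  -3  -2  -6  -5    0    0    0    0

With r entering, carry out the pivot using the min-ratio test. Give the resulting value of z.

156/5

Ratio test on column r — row 1: 30/1 = 30; row 2: 26/5 = 26/5; row 3: 18/3 = 6. Minimum is 26/5 at row 2 (s_2 leaves); pivot element 5.
Pivot on row 2; the z-row RHS becomes 0 − (-6)·(26/5) = 156/5.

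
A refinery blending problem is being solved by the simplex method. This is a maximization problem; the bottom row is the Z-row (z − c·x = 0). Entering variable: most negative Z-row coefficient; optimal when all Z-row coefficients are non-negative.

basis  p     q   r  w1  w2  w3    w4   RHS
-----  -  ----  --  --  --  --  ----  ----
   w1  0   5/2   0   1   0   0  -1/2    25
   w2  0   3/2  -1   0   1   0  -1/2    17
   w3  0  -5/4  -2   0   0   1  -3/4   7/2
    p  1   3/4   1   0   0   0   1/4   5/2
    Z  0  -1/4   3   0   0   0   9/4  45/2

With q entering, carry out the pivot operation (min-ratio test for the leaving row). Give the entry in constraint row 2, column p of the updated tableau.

Ratio test on column q — row 1: 25/(5/2) = 10; row 2: 17/(3/2) = 34/3; row 3: entry -5/4 ≤ 0; row 4: (5/2)/(3/4) = 10/3. Minimum is 10/3 at row 4 (p leaves); pivot element 3/4.
Divide row 4 by 3/4; eliminate column q from the other rows.
Row 2 update in column p: 0 − (3/2)·(4/3) = -2.

-2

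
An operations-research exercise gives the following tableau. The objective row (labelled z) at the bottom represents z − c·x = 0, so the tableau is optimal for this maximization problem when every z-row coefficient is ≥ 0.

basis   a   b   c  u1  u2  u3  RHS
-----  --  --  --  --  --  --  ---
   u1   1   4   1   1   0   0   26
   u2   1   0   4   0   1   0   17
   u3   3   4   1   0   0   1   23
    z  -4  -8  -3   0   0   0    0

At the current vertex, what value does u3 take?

23

u3 is basic (row 3); its value is the RHS of that row, 23.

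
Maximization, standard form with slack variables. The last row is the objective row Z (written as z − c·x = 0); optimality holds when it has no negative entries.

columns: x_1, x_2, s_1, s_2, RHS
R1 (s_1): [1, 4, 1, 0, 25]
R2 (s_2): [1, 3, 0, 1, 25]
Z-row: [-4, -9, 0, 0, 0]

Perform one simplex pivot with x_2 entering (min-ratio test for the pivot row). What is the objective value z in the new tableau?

Ratio test on column x_2 — row 1: 25/4 = 25/4; row 2: 25/3 = 25/3. Minimum is 25/4 at row 1 (s_1 leaves); pivot element 4.
Pivot on row 1; the Z-row RHS becomes 0 − (-9)·(25/4) = 225/4.

225/4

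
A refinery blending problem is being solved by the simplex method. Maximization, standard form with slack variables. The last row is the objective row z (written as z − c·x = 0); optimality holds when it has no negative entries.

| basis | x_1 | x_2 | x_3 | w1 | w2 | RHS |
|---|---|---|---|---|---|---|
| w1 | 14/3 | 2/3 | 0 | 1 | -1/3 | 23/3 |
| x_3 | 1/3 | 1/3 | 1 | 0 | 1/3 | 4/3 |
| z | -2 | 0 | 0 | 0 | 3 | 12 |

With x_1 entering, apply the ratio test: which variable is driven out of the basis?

Column x_1 entries and ratios — w1: (23/3)/(14/3) = 23/14; x_3: (4/3)/(1/3) = 4.
Smallest ratio is 23/14 in the row of w1, so w1 leaves.

w1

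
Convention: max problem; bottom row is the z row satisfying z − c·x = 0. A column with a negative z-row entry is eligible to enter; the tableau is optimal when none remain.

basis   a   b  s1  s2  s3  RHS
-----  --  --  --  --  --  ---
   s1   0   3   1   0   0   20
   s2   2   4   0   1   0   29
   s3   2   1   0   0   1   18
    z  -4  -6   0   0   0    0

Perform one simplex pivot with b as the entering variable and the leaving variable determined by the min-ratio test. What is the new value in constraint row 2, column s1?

-4/3

Ratio test on column b — row 1: 20/3 = 20/3; row 2: 29/4 = 29/4; row 3: 18/1 = 18. Minimum is 20/3 at row 1 (s1 leaves); pivot element 3.
Divide row 1 by 3; eliminate column b from the other rows.
Row 2 update in column s1: 0 − 4·(1/3) = -4/3.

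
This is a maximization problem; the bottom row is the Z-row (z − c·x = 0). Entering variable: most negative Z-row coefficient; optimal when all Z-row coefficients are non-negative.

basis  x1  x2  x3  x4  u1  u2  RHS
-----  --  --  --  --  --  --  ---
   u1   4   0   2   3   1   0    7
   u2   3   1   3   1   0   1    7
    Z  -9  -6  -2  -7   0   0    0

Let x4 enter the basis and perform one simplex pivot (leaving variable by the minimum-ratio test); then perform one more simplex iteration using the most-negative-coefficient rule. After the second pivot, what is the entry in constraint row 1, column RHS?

Ratio test on column x4 — row 1: 7/3 = 7/3; row 2: 7/1 = 7. Minimum is 7/3 at row 1 (u1 leaves); pivot element 3.
Divide row 1 by 3; eliminate column x4 from the other rows.
Second iteration: most negative Z-row entry is -6 in column x2, so x2 enters.
Ratio test on column x2 — row 1: entry 0 ≤ 0; row 2: (14/3)/1 = 14/3. Minimum is 14/3 at row 2 (u2 leaves); pivot element 1.
Divide row 2 by 1; eliminate column x2 from the other rows.
After both pivots, the entry at constraint row 1, column RHS is 7/3.

7/3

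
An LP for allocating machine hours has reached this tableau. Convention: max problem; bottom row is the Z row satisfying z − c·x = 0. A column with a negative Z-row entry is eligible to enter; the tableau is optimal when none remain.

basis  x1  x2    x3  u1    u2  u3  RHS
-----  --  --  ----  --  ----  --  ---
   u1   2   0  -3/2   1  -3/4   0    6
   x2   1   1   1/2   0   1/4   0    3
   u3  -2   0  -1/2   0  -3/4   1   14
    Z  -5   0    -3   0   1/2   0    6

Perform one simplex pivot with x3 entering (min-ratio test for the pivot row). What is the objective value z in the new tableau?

24

Ratio test on column x3 — row 1: entry -3/2 ≤ 0; row 2: 3/(1/2) = 6; row 3: entry -1/2 ≤ 0. Minimum is 6 at row 2 (x2 leaves); pivot element 1/2.
Pivot on row 2; the Z-row RHS becomes 6 − (-3)·6 = 24.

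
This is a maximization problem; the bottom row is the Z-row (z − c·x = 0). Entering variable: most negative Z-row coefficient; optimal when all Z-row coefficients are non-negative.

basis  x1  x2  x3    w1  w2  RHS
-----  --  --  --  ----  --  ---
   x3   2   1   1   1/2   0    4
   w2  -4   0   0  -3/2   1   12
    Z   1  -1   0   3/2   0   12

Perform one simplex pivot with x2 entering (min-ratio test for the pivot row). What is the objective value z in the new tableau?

16

Ratio test on column x2 — row 1: 4/1 = 4; row 2: entry 0 ≤ 0. Minimum is 4 at row 1 (x3 leaves); pivot element 1.
Pivot on row 1; the Z-row RHS becomes 12 − (-1)·4 = 16.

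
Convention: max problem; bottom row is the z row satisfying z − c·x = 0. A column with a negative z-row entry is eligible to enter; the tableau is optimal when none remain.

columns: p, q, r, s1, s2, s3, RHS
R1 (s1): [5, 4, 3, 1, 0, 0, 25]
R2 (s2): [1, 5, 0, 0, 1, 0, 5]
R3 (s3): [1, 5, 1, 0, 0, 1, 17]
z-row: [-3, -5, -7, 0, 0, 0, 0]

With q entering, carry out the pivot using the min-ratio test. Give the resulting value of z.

Ratio test on column q — row 1: 25/4 = 25/4; row 2: 5/5 = 1; row 3: 17/5 = 17/5. Minimum is 1 at row 2 (s2 leaves); pivot element 5.
Pivot on row 2; the z-row RHS becomes 0 − (-5)·1 = 5.

5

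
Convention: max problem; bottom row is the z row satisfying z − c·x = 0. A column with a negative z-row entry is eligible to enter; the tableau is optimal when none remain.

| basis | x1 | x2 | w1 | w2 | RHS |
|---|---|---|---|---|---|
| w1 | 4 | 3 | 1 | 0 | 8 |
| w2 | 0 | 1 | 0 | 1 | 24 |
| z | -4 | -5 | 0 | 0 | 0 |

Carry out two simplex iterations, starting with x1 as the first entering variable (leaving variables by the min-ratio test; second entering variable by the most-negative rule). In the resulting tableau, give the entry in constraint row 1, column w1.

1/3

Ratio test on column x1 — row 1: 8/4 = 2; row 2: entry 0 ≤ 0. Minimum is 2 at row 1 (w1 leaves); pivot element 4.
Divide row 1 by 4; eliminate column x1 from the other rows.
Second iteration: most negative z-row entry is -2 in column x2, so x2 enters.
Ratio test on column x2 — row 1: 2/(3/4) = 8/3; row 2: 24/1 = 24. Minimum is 8/3 at row 1 (x1 leaves); pivot element 3/4.
Divide row 1 by 3/4; eliminate column x2 from the other rows.
After both pivots, the entry at constraint row 1, column w1 is 1/3.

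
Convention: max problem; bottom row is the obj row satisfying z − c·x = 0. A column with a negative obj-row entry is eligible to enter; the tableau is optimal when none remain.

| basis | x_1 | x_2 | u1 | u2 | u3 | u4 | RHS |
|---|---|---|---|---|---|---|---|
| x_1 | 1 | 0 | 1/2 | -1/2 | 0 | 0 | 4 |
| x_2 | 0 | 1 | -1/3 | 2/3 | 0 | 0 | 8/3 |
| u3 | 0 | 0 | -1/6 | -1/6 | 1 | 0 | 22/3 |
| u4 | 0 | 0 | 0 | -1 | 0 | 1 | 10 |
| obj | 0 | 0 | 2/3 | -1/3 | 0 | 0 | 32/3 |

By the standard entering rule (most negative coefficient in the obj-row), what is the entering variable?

Negative obj-row entries: u2: -1/3.
The most negative is -1/3 in column u2, so u2 enters.

u2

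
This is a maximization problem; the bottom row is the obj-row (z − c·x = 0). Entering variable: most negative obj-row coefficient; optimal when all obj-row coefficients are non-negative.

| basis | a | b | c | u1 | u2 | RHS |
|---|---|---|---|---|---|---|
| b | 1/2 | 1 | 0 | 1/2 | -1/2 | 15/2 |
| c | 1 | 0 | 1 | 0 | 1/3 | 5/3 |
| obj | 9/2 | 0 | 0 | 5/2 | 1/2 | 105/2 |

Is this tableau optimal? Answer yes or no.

yes

Every obj-row coefficient is ≥ 0, so the tableau is optimal.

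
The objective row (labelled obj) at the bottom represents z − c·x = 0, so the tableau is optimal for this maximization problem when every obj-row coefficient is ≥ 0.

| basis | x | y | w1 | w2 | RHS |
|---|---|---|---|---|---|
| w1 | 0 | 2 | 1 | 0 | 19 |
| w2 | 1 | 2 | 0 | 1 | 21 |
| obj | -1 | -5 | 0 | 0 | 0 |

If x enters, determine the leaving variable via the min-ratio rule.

w2

Column x entries and ratios — w1: 0 ≤ 0, skip; w2: 21/1 = 21.
Smallest ratio is 21 in the row of w2, so w2 leaves.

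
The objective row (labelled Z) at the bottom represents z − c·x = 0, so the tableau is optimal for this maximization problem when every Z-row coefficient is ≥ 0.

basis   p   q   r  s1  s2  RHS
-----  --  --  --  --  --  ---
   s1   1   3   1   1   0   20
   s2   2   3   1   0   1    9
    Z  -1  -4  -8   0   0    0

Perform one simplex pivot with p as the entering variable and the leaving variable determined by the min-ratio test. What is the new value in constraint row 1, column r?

1/2

Ratio test on column p — row 1: 20/1 = 20; row 2: 9/2 = 9/2. Minimum is 9/2 at row 2 (s2 leaves); pivot element 2.
Divide row 2 by 2; eliminate column p from the other rows.
Row 1 update in column r: 1 − 1·(1/2) = 1/2.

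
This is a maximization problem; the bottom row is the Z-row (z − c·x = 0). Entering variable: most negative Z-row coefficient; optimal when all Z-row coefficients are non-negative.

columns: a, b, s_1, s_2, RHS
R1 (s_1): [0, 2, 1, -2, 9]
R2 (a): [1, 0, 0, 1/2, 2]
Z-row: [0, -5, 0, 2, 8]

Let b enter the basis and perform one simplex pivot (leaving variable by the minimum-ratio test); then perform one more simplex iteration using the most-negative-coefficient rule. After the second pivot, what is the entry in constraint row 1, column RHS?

Ratio test on column b — row 1: 9/2 = 9/2; row 2: entry 0 ≤ 0. Minimum is 9/2 at row 1 (s_1 leaves); pivot element 2.
Divide row 1 by 2; eliminate column b from the other rows.
Second iteration: most negative Z-row entry is -3 in column s_2, so s_2 enters.
Ratio test on column s_2 — row 1: entry -1 ≤ 0; row 2: 2/(1/2) = 4. Minimum is 4 at row 2 (a leaves); pivot element 1/2.
Divide row 2 by 1/2; eliminate column s_2 from the other rows.
After both pivots, the entry at constraint row 1, column RHS is 17/2.

17/2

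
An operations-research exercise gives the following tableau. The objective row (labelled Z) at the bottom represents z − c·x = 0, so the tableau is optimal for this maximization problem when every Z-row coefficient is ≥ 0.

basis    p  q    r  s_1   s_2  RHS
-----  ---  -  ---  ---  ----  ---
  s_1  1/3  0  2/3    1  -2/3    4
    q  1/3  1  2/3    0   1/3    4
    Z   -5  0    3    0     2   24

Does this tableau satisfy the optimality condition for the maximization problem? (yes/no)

The Z-row has a negative entry -5 in column p, so it is not optimal.

no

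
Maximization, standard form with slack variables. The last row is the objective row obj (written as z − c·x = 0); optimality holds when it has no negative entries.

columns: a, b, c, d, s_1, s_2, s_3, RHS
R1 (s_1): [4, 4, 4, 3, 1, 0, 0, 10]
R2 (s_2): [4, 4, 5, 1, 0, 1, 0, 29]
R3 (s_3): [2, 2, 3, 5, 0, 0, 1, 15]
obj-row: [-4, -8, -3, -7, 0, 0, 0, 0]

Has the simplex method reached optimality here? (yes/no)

The obj-row has a negative entry -8 in column b, so it is not optimal.

no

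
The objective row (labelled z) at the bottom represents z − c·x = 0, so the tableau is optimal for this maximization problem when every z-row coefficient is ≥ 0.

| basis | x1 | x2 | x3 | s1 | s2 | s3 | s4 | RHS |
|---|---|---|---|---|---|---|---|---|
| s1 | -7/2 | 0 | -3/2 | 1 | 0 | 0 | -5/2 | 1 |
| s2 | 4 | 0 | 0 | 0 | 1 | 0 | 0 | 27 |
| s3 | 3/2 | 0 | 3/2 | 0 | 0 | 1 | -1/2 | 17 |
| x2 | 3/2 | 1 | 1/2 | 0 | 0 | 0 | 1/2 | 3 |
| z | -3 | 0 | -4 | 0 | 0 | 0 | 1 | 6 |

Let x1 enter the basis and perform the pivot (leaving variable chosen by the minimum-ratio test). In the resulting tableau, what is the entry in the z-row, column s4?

Ratio test on column x1 — row 1: entry -7/2 ≤ 0; row 2: 27/4 = 27/4; row 3: 17/(3/2) = 34/3; row 4: 3/(3/2) = 2. Minimum is 2 at row 4 (x2 leaves); pivot element 3/2.
Divide row 4 by 3/2; eliminate column x1 from the other rows.
z-row update in column s4: 1 − (-3)·(1/3) = 2.

2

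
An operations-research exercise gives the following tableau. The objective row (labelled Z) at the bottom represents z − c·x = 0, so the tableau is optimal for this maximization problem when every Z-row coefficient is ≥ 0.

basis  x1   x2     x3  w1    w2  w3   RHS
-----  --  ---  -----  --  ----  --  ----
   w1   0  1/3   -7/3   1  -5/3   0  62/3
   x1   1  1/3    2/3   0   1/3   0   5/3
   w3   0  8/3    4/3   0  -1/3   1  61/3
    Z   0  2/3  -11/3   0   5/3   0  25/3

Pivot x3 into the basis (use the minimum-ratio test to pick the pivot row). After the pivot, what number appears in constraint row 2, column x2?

Ratio test on column x3 — row 1: entry -7/3 ≤ 0; row 2: (5/3)/(2/3) = 5/2; row 3: (61/3)/(4/3) = 61/4. Minimum is 5/2 at row 2 (x1 leaves); pivot element 2/3.
Divide row 2 by 2/3; eliminate column x3 from the other rows.
In the new row 2, the x2 entry is the old entry divided by the pivot: (1/3)/(2/3) = 1/2.

1/2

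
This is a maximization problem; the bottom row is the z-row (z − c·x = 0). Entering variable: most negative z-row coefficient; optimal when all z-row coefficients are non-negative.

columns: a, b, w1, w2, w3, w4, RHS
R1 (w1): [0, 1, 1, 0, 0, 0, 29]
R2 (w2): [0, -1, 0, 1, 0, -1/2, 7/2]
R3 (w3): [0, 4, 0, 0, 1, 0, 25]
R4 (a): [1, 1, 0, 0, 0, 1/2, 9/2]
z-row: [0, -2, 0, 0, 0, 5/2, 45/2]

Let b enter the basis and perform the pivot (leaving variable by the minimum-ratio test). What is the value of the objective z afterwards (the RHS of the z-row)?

63/2

Ratio test on column b — row 1: 29/1 = 29; row 2: entry -1 ≤ 0; row 3: 25/4 = 25/4; row 4: (9/2)/1 = 9/2. Minimum is 9/2 at row 4 (a leaves); pivot element 1.
Pivot on row 4; the z-row RHS becomes 45/2 − (-2)·(9/2) = 63/2.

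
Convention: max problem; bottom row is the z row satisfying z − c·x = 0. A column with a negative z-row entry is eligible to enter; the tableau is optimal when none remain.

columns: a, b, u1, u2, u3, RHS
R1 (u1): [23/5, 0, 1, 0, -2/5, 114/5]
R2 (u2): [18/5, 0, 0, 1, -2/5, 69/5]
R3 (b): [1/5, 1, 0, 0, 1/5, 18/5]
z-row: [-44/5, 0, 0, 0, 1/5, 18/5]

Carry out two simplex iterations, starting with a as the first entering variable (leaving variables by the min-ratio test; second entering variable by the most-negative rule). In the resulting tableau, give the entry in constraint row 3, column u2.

Ratio test on column a — row 1: (114/5)/(23/5) = 114/23; row 2: (69/5)/(18/5) = 23/6; row 3: (18/5)/(1/5) = 18. Minimum is 23/6 at row 2 (u2 leaves); pivot element 18/5.
Divide row 2 by 18/5; eliminate column a from the other rows.
Second iteration: most negative z-row entry is -7/9 in column u3, so u3 enters.
Ratio test on column u3 — row 1: (31/6)/(1/9) = 93/2; row 2: entry -1/9 ≤ 0; row 3: (17/6)/(2/9) = 51/4. Minimum is 51/4 at row 3 (b leaves); pivot element 2/9.
Divide row 3 by 2/9; eliminate column u3 from the other rows.
After both pivots, the entry at constraint row 3, column u2 is -1/4.

-1/4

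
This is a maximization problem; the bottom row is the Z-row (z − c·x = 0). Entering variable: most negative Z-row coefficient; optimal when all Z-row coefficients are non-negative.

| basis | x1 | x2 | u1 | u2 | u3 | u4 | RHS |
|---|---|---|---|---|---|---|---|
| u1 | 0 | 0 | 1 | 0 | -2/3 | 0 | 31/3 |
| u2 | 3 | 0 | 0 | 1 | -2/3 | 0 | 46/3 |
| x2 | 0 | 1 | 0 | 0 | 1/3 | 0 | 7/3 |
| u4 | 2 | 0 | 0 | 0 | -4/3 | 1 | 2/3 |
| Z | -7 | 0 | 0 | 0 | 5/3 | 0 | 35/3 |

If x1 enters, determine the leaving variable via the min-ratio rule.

u4

Column x1 entries and ratios — u1: 0 ≤ 0, skip; u2: (46/3)/3 = 46/9; x2: 0 ≤ 0, skip; u4: (2/3)/2 = 1/3.
Smallest ratio is 1/3 in the row of u4, so u4 leaves.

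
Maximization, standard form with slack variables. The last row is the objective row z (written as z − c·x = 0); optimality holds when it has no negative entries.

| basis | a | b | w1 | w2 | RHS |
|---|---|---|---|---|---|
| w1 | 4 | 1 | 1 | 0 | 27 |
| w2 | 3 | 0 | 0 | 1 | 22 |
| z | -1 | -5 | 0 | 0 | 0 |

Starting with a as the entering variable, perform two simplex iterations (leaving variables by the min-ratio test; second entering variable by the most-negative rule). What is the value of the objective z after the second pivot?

Ratio test on column a — row 1: 27/4 = 27/4; row 2: 22/3 = 22/3. Minimum is 27/4 at row 1 (w1 leaves); pivot element 4.
Pivot on row 1; the z-row RHS becomes 0 − (-1)·(27/4) = 27/4.
Next entering variable (most negative z-row entry -19/4): b.
Ratio test on column b — row 1: (27/4)/(1/4) = 27; row 2: entry -3/4 ≤ 0. Minimum is 27 at row 1 (a leaves); pivot element 1/4.
After the second pivot the z-row RHS is 27/4 − (-19/4)·27 = 135.

135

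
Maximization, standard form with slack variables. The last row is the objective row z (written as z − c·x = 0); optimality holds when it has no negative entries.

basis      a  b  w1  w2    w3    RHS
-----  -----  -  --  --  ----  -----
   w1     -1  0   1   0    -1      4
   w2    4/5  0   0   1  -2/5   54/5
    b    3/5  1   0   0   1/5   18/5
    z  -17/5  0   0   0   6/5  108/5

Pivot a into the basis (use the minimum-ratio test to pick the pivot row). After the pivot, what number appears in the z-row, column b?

Ratio test on column a — row 1: entry -1 ≤ 0; row 2: (54/5)/(4/5) = 27/2; row 3: (18/5)/(3/5) = 6. Minimum is 6 at row 3 (b leaves); pivot element 3/5.
Divide row 3 by 3/5; eliminate column a from the other rows.
z-row update in column b: 0 − (-17/5)·(5/3) = 17/3.

17/3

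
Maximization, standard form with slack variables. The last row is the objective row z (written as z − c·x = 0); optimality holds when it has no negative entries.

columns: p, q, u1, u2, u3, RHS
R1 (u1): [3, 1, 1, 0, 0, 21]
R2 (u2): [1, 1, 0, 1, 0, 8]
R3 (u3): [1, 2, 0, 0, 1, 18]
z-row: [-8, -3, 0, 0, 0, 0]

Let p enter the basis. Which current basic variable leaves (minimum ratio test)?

Column p entries and ratios — u1: 21/3 = 7; u2: 8/1 = 8; u3: 18/1 = 18.
Smallest ratio is 7 in the row of u1, so u1 leaves.

u1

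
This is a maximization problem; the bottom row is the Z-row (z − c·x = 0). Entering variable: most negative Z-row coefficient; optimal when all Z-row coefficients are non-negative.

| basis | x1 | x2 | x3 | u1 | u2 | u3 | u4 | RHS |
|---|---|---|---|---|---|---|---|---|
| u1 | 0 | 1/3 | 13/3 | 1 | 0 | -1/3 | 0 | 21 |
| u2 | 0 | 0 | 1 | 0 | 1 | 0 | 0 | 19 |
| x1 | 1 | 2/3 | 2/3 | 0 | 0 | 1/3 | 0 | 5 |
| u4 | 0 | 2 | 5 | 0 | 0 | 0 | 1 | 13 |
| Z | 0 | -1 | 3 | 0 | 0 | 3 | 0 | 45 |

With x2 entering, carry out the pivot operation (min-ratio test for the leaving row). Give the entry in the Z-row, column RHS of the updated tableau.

103/2

Ratio test on column x2 — row 1: 21/(1/3) = 63; row 2: entry 0 ≤ 0; row 3: 5/(2/3) = 15/2; row 4: 13/2 = 13/2. Minimum is 13/2 at row 4 (u4 leaves); pivot element 2.
Divide row 4 by 2; eliminate column x2 from the other rows.
Z-row update in column RHS: 45 − (-1)·(13/2) = 103/2.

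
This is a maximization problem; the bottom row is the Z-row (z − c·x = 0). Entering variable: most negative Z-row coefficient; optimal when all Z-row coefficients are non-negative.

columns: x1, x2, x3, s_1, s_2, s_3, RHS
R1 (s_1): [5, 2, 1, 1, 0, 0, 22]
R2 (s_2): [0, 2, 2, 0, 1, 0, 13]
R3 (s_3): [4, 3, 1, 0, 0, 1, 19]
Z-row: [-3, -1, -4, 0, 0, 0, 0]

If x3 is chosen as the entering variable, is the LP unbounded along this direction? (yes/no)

Column x3 has positive entries in row(s) 1, 2, 3, so the ratio test bounds it — not unbounded.

no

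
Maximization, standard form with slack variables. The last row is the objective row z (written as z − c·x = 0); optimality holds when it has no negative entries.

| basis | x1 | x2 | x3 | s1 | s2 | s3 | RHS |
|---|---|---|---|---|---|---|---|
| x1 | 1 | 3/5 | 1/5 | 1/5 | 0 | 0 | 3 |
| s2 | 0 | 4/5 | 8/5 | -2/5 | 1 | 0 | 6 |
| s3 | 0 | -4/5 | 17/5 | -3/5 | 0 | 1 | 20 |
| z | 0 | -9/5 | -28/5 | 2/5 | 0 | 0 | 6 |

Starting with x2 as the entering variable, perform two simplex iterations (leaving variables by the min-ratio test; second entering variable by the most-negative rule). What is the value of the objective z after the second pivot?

Ratio test on column x2 — row 1: 3/(3/5) = 5; row 2: 6/(4/5) = 15/2; row 3: entry -4/5 ≤ 0. Minimum is 5 at row 1 (x1 leaves); pivot element 3/5.
Pivot on row 1; the z-row RHS becomes 6 − (-9/5)·5 = 15.
Next entering variable (most negative z-row entry -5): x3.
Ratio test on column x3 — row 1: 5/(1/3) = 15; row 2: 2/(4/3) = 3/2; row 3: 24/(11/3) = 72/11. Minimum is 3/2 at row 2 (s2 leaves); pivot element 4/3.
After the second pivot the z-row RHS is 15 − (-5)·(3/2) = 45/2.

45/2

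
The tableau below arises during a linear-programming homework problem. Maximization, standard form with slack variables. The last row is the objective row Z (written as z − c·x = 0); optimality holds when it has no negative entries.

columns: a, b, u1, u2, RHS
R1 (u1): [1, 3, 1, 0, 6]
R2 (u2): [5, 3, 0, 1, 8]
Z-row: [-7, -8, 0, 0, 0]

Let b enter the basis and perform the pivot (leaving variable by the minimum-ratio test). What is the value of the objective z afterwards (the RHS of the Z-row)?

Ratio test on column b — row 1: 6/3 = 2; row 2: 8/3 = 8/3. Minimum is 2 at row 1 (u1 leaves); pivot element 3.
Pivot on row 1; the Z-row RHS becomes 0 − (-8)·2 = 16.

16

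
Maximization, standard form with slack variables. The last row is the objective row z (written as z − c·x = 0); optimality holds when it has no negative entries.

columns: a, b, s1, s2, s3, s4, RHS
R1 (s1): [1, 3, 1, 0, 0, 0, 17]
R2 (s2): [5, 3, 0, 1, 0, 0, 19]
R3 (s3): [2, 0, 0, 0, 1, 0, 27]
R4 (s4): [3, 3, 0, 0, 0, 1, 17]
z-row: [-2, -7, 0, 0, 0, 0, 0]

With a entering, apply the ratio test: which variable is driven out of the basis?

s2

Column a entries and ratios — s1: 17/1 = 17; s2: 19/5 = 19/5; s3: 27/2 = 27/2; s4: 17/3 = 17/3.
Smallest ratio is 19/5 in the row of s2, so s2 leaves.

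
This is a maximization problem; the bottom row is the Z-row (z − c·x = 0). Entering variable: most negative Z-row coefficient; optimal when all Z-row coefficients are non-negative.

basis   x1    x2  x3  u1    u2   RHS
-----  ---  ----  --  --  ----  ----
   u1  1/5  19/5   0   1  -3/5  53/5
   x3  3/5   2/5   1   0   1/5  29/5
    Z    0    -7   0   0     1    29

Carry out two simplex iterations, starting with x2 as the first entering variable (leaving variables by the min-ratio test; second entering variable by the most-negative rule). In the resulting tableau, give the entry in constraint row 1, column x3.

3/5

Ratio test on column x2 — row 1: (53/5)/(19/5) = 53/19; row 2: (29/5)/(2/5) = 29/2. Minimum is 53/19 at row 1 (u1 leaves); pivot element 19/5.
Divide row 1 by 19/5; eliminate column x2 from the other rows.
Second iteration: most negative Z-row entry is -2/19 in column u2, so u2 enters.
Ratio test on column u2 — row 1: entry -3/19 ≤ 0; row 2: (89/19)/(5/19) = 89/5. Minimum is 89/5 at row 2 (x3 leaves); pivot element 5/19.
Divide row 2 by 5/19; eliminate column u2 from the other rows.
After both pivots, the entry at constraint row 1, column x3 is 3/5.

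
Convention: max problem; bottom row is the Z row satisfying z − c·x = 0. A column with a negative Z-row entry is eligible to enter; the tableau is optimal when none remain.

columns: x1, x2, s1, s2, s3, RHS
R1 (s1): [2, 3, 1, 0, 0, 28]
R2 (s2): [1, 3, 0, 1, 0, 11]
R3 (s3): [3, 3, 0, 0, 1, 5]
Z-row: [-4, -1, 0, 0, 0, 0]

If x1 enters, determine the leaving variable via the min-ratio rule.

s3

Column x1 entries and ratios — s1: 28/2 = 14; s2: 11/1 = 11; s3: 5/3 = 5/3.
Smallest ratio is 5/3 in the row of s3, so s3 leaves.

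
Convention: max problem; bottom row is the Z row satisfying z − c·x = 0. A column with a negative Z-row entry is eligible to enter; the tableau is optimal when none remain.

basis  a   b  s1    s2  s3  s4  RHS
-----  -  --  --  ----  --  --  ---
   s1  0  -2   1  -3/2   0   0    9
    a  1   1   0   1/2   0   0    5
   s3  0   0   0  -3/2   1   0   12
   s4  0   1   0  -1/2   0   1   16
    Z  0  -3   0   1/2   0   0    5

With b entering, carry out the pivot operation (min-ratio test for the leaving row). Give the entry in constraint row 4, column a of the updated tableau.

Ratio test on column b — row 1: entry -2 ≤ 0; row 2: 5/1 = 5; row 3: entry 0 ≤ 0; row 4: 16/1 = 16. Minimum is 5 at row 2 (a leaves); pivot element 1.
Divide row 2 by 1; eliminate column b from the other rows.
Row 4 update in column a: 0 − 1·1 = -1.

-1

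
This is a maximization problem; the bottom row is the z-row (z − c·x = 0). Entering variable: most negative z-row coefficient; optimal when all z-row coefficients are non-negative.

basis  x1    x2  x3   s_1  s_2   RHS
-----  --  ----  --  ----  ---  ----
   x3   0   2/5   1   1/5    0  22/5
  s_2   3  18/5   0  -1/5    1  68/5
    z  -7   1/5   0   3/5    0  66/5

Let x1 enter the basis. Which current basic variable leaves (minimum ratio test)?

Column x1 entries and ratios — x3: 0 ≤ 0, skip; s_2: (68/5)/3 = 68/15.
Smallest ratio is 68/15 in the row of s_2, so s_2 leaves.

s_2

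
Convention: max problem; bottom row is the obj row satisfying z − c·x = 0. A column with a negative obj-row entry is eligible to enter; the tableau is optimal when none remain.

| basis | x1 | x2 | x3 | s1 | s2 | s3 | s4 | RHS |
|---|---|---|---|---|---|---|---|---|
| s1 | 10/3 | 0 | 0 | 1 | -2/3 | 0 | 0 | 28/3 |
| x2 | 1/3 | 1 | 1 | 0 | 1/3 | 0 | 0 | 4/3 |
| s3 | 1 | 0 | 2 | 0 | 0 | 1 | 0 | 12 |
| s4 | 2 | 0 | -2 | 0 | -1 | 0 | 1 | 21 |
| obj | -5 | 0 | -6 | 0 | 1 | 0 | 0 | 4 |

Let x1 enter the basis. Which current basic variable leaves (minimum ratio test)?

Column x1 entries and ratios — s1: (28/3)/(10/3) = 14/5; x2: (4/3)/(1/3) = 4; s3: 12/1 = 12; s4: 21/2 = 21/2.
Smallest ratio is 14/5 in the row of s1, so s1 leaves.

s1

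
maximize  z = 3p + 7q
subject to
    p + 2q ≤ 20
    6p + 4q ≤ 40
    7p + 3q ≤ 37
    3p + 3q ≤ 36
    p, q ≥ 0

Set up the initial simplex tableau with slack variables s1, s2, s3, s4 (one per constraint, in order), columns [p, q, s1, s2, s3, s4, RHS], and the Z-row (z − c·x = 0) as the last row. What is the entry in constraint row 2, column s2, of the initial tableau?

Slack s2 belongs to constraint 2; its column is the unit vector e_2, so the entry in row 2 is 1.

1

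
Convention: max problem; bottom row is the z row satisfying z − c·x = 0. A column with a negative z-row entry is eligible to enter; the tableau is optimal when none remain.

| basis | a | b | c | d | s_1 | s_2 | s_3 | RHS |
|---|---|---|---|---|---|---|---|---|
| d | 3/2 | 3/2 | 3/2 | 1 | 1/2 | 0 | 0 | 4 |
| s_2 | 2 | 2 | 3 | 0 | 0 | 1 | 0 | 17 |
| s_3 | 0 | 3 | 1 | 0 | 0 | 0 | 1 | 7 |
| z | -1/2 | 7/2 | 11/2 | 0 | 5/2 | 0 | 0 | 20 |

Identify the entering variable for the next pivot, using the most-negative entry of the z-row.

a

Negative z-row entries: a: -1/2.
The most negative is -1/2 in column a, so a enters.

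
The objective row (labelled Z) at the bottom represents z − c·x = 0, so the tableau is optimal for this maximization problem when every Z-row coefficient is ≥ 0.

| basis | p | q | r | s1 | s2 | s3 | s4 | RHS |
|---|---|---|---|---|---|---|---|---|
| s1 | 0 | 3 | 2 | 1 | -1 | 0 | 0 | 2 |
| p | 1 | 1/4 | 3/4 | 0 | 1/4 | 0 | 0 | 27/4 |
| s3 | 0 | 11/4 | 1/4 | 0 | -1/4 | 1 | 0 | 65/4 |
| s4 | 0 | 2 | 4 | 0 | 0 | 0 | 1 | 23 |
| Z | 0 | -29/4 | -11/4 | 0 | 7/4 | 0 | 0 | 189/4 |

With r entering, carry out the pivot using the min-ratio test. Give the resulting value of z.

Ratio test on column r — row 1: 2/2 = 1; row 2: (27/4)/(3/4) = 9; row 3: (65/4)/(1/4) = 65; row 4: 23/4 = 23/4. Minimum is 1 at row 1 (s1 leaves); pivot element 2.
Pivot on row 1; the Z-row RHS becomes 189/4 − (-11/4)·1 = 50.

50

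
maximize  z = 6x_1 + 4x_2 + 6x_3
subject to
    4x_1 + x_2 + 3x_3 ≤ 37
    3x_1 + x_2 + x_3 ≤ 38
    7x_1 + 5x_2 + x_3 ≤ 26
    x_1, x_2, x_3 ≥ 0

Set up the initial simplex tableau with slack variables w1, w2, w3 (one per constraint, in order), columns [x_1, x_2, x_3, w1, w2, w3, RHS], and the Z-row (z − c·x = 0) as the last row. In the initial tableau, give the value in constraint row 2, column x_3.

1

Constraint 2 has coefficient 1 on x_3.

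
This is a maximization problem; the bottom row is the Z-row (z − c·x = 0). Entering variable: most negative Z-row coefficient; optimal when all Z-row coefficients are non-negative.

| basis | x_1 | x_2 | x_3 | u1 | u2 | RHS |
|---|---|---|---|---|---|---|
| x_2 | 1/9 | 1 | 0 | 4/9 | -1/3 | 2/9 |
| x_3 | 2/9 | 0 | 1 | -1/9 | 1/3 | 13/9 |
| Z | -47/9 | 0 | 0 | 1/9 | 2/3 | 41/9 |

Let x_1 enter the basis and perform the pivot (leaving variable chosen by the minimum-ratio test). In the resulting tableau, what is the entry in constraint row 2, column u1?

Ratio test on column x_1 — row 1: (2/9)/(1/9) = 2; row 2: (13/9)/(2/9) = 13/2. Minimum is 2 at row 1 (x_2 leaves); pivot element 1/9.
Divide row 1 by 1/9; eliminate column x_1 from the other rows.
Row 2 update in column u1: -1/9 − (2/9)·4 = -1.

-1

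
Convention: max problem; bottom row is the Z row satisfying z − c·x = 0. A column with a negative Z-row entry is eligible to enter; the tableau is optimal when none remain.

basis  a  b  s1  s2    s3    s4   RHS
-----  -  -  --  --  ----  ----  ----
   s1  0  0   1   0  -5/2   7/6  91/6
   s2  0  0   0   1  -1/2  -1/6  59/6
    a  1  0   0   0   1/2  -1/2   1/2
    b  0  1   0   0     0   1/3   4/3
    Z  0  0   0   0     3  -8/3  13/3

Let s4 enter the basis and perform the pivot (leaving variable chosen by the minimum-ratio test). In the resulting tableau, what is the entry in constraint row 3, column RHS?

Ratio test on column s4 — row 1: (91/6)/(7/6) = 13; row 2: entry -1/6 ≤ 0; row 3: entry -1/2 ≤ 0; row 4: (4/3)/(1/3) = 4. Minimum is 4 at row 4 (b leaves); pivot element 1/3.
Divide row 4 by 1/3; eliminate column s4 from the other rows.
Row 3 update in column RHS: 1/2 − (-1/2)·4 = 5/2.

5/2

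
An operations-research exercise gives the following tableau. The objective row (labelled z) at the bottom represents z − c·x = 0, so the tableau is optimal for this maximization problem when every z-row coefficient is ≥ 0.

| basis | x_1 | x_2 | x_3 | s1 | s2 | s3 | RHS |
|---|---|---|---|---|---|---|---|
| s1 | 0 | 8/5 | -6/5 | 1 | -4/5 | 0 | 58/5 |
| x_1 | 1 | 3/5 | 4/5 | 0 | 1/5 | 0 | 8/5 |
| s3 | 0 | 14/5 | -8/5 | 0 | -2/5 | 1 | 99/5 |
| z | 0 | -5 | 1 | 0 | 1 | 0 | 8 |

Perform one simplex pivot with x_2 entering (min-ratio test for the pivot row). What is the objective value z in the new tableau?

64/3

Ratio test on column x_2 — row 1: (58/5)/(8/5) = 29/4; row 2: (8/5)/(3/5) = 8/3; row 3: (99/5)/(14/5) = 99/14. Minimum is 8/3 at row 2 (x_1 leaves); pivot element 3/5.
Pivot on row 2; the z-row RHS becomes 8 − (-5)·(8/3) = 64/3.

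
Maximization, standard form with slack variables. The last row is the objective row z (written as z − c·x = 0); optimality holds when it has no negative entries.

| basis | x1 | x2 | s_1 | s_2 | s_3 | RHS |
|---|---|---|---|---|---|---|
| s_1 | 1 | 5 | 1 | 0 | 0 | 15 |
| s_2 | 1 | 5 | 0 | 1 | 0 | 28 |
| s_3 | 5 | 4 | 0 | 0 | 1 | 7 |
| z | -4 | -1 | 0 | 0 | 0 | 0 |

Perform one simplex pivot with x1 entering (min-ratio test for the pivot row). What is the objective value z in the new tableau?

28/5

Ratio test on column x1 — row 1: 15/1 = 15; row 2: 28/1 = 28; row 3: 7/5 = 7/5. Minimum is 7/5 at row 3 (s_3 leaves); pivot element 5.
Pivot on row 3; the z-row RHS becomes 0 − (-4)·(7/5) = 28/5.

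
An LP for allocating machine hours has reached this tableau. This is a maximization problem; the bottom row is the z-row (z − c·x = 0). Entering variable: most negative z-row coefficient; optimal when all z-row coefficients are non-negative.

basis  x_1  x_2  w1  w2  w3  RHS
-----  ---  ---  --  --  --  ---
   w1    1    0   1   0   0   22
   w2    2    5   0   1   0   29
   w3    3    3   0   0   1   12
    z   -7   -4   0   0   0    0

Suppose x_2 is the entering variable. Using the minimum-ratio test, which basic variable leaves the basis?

Column x_2 entries and ratios — w1: 0 ≤ 0, skip; w2: 29/5 = 29/5; w3: 12/3 = 4.
Smallest ratio is 4 in the row of w3, so w3 leaves.

w3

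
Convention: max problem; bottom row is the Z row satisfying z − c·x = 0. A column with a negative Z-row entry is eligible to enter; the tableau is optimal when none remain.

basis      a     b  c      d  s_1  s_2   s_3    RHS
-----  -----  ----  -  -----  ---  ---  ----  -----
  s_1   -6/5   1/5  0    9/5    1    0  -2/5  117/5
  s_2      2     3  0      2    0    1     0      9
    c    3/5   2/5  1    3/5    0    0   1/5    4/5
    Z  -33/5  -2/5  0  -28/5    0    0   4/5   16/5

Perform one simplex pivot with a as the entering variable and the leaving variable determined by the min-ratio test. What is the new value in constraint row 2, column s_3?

Ratio test on column a — row 1: entry -6/5 ≤ 0; row 2: 9/2 = 9/2; row 3: (4/5)/(3/5) = 4/3. Minimum is 4/3 at row 3 (c leaves); pivot element 3/5.
Divide row 3 by 3/5; eliminate column a from the other rows.
Row 2 update in column s_3: 0 − 2·(1/3) = -2/3.

-2/3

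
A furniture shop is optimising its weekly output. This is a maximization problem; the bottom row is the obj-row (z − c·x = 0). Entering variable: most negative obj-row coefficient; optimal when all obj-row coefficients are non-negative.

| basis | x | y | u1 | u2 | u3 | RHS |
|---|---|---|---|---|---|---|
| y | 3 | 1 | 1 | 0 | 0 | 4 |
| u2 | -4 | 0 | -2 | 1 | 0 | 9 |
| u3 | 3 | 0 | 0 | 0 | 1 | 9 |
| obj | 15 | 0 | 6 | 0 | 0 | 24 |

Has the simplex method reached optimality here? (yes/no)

Every obj-row coefficient is ≥ 0, so the tableau is optimal.

yes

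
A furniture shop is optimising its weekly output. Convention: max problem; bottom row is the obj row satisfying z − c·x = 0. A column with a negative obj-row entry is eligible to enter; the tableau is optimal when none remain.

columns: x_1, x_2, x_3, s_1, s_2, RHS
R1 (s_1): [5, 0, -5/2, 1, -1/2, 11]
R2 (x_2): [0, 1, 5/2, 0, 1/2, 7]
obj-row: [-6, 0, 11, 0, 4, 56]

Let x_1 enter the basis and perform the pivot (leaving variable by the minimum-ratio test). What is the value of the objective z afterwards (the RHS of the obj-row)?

346/5

Ratio test on column x_1 — row 1: 11/5 = 11/5; row 2: entry 0 ≤ 0. Minimum is 11/5 at row 1 (s_1 leaves); pivot element 5.
Pivot on row 1; the obj-row RHS becomes 56 − (-6)·(11/5) = 346/5.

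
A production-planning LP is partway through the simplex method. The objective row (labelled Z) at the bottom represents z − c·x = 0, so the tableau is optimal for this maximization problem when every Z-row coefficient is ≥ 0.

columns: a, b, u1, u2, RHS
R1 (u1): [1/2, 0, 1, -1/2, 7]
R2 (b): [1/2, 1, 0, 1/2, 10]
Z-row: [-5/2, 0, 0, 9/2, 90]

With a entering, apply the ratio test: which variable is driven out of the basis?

u1

Column a entries and ratios — u1: 7/(1/2) = 14; b: 10/(1/2) = 20.
Smallest ratio is 14 in the row of u1, so u1 leaves.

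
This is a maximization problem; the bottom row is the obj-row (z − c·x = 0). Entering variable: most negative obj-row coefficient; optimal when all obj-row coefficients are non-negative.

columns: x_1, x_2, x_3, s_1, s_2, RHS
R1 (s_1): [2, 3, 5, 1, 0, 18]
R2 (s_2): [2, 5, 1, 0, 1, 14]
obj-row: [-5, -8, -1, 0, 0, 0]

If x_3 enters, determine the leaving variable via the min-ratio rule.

Column x_3 entries and ratios — s_1: 18/5 = 18/5; s_2: 14/1 = 14.
Smallest ratio is 18/5 in the row of s_1, so s_1 leaves.

s_1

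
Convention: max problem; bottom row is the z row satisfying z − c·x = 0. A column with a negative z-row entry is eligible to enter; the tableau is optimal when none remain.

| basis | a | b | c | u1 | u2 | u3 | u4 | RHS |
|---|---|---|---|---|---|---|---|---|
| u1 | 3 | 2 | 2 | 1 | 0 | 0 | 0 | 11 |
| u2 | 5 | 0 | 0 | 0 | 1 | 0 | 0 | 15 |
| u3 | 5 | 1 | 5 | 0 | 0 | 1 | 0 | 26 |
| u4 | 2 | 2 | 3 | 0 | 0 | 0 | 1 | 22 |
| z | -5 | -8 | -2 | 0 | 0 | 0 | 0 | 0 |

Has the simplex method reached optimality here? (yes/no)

no

The z-row has a negative entry -8 in column b, so it is not optimal.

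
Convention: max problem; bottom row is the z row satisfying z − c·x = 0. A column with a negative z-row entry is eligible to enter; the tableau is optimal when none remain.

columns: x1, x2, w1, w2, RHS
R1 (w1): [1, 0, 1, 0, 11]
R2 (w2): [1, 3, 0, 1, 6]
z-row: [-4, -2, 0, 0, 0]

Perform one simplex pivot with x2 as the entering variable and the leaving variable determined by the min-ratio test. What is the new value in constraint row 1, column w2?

Ratio test on column x2 — row 1: entry 0 ≤ 0; row 2: 6/3 = 2. Minimum is 2 at row 2 (w2 leaves); pivot element 3.
Divide row 2 by 3; eliminate column x2 from the other rows.
Row 1 update in column w2: 0 − 0·(1/3) = 0.

0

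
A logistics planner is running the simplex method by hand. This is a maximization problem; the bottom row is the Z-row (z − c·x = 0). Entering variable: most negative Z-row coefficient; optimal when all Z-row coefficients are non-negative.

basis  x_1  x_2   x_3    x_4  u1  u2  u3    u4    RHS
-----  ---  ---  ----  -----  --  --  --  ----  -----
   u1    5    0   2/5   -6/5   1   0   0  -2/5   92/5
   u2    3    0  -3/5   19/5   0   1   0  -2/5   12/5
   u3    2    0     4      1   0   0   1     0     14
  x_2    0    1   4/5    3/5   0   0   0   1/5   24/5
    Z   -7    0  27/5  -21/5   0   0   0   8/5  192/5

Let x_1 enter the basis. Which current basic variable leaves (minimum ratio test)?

Column x_1 entries and ratios — u1: (92/5)/5 = 92/25; u2: (12/5)/3 = 4/5; u3: 14/2 = 7; x_2: 0 ≤ 0, skip.
Smallest ratio is 4/5 in the row of u2, so u2 leaves.

u2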